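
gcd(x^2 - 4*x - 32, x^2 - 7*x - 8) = x - 8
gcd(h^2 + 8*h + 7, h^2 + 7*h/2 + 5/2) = h + 1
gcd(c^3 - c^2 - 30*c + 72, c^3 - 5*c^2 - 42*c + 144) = c^2 + 3*c - 18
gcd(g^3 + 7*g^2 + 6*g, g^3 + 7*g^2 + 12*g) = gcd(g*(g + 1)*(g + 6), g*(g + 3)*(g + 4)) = g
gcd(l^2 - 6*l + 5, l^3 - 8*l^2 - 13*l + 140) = l - 5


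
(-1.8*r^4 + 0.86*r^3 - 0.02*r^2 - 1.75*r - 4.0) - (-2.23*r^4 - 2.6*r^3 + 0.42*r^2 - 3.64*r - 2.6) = 0.43*r^4 + 3.46*r^3 - 0.44*r^2 + 1.89*r - 1.4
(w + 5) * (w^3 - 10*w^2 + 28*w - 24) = w^4 - 5*w^3 - 22*w^2 + 116*w - 120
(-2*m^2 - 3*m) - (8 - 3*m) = -2*m^2 - 8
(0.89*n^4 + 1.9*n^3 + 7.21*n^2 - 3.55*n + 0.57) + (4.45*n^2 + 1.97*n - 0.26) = 0.89*n^4 + 1.9*n^3 + 11.66*n^2 - 1.58*n + 0.31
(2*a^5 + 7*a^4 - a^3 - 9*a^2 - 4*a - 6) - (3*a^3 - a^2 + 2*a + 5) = 2*a^5 + 7*a^4 - 4*a^3 - 8*a^2 - 6*a - 11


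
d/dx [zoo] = 0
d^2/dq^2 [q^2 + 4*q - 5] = 2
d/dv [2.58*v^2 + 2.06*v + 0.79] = 5.16*v + 2.06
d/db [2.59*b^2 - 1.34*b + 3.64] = 5.18*b - 1.34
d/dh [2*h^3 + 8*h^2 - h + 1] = 6*h^2 + 16*h - 1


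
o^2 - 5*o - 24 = (o - 8)*(o + 3)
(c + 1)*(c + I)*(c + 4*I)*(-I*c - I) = -I*c^4 + 5*c^3 - 2*I*c^3 + 10*c^2 + 3*I*c^2 + 5*c + 8*I*c + 4*I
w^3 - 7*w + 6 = (w - 2)*(w - 1)*(w + 3)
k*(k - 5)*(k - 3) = k^3 - 8*k^2 + 15*k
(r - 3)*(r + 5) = r^2 + 2*r - 15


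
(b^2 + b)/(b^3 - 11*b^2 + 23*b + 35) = b/(b^2 - 12*b + 35)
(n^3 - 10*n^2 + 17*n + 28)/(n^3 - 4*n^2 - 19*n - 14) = (n - 4)/(n + 2)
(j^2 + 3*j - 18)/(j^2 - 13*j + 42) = (j^2 + 3*j - 18)/(j^2 - 13*j + 42)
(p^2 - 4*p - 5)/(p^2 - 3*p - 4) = (p - 5)/(p - 4)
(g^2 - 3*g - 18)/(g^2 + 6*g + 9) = (g - 6)/(g + 3)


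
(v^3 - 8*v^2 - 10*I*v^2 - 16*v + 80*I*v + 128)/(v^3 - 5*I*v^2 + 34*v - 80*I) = (v - 8)/(v + 5*I)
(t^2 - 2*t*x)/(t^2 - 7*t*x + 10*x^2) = t/(t - 5*x)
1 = 1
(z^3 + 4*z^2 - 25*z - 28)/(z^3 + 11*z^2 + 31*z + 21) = (z - 4)/(z + 3)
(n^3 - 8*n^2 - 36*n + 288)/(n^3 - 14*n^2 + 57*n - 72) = (n^2 - 36)/(n^2 - 6*n + 9)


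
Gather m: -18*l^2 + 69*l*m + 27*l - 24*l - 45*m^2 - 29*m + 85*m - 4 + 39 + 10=-18*l^2 + 3*l - 45*m^2 + m*(69*l + 56) + 45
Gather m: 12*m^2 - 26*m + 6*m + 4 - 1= 12*m^2 - 20*m + 3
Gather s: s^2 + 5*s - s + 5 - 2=s^2 + 4*s + 3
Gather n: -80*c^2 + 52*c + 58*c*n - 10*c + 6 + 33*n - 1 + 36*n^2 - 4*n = -80*c^2 + 42*c + 36*n^2 + n*(58*c + 29) + 5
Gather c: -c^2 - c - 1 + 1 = -c^2 - c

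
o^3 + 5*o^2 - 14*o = o*(o - 2)*(o + 7)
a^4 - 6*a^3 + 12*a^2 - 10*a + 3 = (a - 3)*(a - 1)^3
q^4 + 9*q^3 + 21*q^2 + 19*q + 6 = (q + 1)^3*(q + 6)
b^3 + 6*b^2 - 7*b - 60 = (b - 3)*(b + 4)*(b + 5)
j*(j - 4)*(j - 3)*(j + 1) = j^4 - 6*j^3 + 5*j^2 + 12*j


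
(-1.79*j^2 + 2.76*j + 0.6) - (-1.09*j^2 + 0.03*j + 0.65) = -0.7*j^2 + 2.73*j - 0.05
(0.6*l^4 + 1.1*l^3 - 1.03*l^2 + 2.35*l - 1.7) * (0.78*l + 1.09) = 0.468*l^5 + 1.512*l^4 + 0.3956*l^3 + 0.7103*l^2 + 1.2355*l - 1.853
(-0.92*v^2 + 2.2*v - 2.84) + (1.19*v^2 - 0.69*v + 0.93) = 0.27*v^2 + 1.51*v - 1.91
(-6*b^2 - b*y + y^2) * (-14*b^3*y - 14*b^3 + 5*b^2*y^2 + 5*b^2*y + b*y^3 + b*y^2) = 84*b^5*y + 84*b^5 - 16*b^4*y^2 - 16*b^4*y - 25*b^3*y^3 - 25*b^3*y^2 + 4*b^2*y^4 + 4*b^2*y^3 + b*y^5 + b*y^4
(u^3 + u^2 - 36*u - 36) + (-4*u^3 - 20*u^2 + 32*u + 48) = -3*u^3 - 19*u^2 - 4*u + 12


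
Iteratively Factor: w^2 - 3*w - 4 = (w - 4)*(w + 1)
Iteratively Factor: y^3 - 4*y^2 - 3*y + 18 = (y + 2)*(y^2 - 6*y + 9) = (y - 3)*(y + 2)*(y - 3)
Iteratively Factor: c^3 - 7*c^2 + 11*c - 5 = (c - 1)*(c^2 - 6*c + 5) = (c - 5)*(c - 1)*(c - 1)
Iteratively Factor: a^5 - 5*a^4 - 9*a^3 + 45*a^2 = (a - 5)*(a^4 - 9*a^2) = (a - 5)*(a - 3)*(a^3 + 3*a^2) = (a - 5)*(a - 3)*(a + 3)*(a^2) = a*(a - 5)*(a - 3)*(a + 3)*(a)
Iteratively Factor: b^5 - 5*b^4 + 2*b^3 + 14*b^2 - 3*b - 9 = (b - 1)*(b^4 - 4*b^3 - 2*b^2 + 12*b + 9) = (b - 1)*(b + 1)*(b^3 - 5*b^2 + 3*b + 9) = (b - 3)*(b - 1)*(b + 1)*(b^2 - 2*b - 3) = (b - 3)*(b - 1)*(b + 1)^2*(b - 3)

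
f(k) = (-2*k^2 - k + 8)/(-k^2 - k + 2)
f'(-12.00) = 0.00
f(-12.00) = 2.06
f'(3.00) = 0.39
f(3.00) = 1.30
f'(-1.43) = -1.77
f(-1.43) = 3.86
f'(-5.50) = -0.01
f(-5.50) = 2.07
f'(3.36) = 0.28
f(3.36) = 1.42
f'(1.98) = 1.69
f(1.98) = 0.47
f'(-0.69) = 0.20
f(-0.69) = 3.50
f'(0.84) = 65.02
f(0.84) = 12.65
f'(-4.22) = -0.07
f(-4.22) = 2.02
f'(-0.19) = 0.97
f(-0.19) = 3.77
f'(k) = (-4*k - 1)/(-k^2 - k + 2) + (2*k + 1)*(-2*k^2 - k + 8)/(-k^2 - k + 2)^2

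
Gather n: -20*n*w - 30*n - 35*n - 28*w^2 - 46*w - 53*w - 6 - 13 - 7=n*(-20*w - 65) - 28*w^2 - 99*w - 26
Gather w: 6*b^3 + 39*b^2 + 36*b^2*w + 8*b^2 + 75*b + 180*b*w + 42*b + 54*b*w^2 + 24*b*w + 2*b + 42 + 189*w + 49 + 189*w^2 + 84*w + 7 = 6*b^3 + 47*b^2 + 119*b + w^2*(54*b + 189) + w*(36*b^2 + 204*b + 273) + 98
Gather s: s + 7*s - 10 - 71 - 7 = 8*s - 88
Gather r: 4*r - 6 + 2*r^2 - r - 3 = 2*r^2 + 3*r - 9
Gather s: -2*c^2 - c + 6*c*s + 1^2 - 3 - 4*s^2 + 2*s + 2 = -2*c^2 - c - 4*s^2 + s*(6*c + 2)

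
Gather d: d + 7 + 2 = d + 9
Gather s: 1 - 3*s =1 - 3*s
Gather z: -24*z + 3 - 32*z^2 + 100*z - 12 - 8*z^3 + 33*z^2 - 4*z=-8*z^3 + z^2 + 72*z - 9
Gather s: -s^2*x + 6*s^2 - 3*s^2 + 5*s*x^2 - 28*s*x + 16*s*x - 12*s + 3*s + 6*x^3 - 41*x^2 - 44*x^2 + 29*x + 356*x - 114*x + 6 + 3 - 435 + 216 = s^2*(3 - x) + s*(5*x^2 - 12*x - 9) + 6*x^3 - 85*x^2 + 271*x - 210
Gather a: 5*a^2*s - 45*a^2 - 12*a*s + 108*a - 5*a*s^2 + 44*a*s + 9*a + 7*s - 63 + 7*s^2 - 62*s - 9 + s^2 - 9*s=a^2*(5*s - 45) + a*(-5*s^2 + 32*s + 117) + 8*s^2 - 64*s - 72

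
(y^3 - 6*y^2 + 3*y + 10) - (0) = y^3 - 6*y^2 + 3*y + 10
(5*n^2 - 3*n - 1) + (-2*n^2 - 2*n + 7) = 3*n^2 - 5*n + 6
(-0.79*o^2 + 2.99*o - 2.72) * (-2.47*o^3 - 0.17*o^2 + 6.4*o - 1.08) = 1.9513*o^5 - 7.251*o^4 + 1.1541*o^3 + 20.4516*o^2 - 20.6372*o + 2.9376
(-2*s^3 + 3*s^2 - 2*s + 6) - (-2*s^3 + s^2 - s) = 2*s^2 - s + 6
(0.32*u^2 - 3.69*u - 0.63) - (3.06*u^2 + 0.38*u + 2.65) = -2.74*u^2 - 4.07*u - 3.28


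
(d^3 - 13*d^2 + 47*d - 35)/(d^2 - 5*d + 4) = (d^2 - 12*d + 35)/(d - 4)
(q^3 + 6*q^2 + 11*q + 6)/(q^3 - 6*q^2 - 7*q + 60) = (q^2 + 3*q + 2)/(q^2 - 9*q + 20)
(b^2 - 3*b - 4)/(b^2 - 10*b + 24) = (b + 1)/(b - 6)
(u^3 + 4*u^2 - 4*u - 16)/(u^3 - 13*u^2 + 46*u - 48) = (u^2 + 6*u + 8)/(u^2 - 11*u + 24)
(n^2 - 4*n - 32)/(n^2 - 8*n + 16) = (n^2 - 4*n - 32)/(n^2 - 8*n + 16)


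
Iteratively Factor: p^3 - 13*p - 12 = (p + 1)*(p^2 - p - 12) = (p + 1)*(p + 3)*(p - 4)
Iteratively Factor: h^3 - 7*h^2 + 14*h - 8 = (h - 4)*(h^2 - 3*h + 2) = (h - 4)*(h - 1)*(h - 2)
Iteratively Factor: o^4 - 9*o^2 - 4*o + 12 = (o + 2)*(o^3 - 2*o^2 - 5*o + 6) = (o - 3)*(o + 2)*(o^2 + o - 2) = (o - 3)*(o - 1)*(o + 2)*(o + 2)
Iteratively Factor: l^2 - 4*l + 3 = (l - 1)*(l - 3)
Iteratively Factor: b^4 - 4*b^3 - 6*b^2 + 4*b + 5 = (b - 5)*(b^3 + b^2 - b - 1) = (b - 5)*(b + 1)*(b^2 - 1) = (b - 5)*(b - 1)*(b + 1)*(b + 1)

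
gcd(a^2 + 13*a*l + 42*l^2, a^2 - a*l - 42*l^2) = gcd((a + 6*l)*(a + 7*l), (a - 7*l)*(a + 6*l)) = a + 6*l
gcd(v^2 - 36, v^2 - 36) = v^2 - 36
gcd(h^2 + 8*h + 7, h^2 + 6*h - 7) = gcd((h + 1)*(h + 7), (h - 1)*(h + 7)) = h + 7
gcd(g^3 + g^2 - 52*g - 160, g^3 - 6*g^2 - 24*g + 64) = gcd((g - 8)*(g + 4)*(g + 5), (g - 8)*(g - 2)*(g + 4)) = g^2 - 4*g - 32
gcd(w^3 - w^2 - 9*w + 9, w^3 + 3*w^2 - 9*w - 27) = w^2 - 9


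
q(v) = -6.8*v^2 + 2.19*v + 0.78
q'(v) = 2.19 - 13.6*v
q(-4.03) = -118.48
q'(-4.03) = 57.00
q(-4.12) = -123.67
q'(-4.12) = 58.22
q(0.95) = -3.28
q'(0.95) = -10.73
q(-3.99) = -116.21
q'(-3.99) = 56.45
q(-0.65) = -3.52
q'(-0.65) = 11.03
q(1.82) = -17.76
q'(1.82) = -22.56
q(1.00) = -3.83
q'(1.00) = -11.41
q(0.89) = -2.66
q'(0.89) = -9.91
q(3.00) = -53.85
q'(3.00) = -38.61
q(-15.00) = -1562.07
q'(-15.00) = 206.19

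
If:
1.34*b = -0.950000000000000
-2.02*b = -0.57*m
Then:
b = -0.71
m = -2.51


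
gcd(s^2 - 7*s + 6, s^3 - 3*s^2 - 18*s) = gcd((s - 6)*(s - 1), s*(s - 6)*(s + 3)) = s - 6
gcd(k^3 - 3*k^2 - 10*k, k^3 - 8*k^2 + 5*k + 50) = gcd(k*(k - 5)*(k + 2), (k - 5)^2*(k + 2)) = k^2 - 3*k - 10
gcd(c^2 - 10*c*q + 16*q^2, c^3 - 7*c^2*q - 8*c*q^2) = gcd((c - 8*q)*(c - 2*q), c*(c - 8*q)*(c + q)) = -c + 8*q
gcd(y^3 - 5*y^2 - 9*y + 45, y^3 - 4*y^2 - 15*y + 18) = y + 3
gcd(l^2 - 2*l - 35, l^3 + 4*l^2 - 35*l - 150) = l + 5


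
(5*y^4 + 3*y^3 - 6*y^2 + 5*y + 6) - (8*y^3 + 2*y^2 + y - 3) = 5*y^4 - 5*y^3 - 8*y^2 + 4*y + 9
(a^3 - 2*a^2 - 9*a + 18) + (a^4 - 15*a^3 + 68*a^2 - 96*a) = a^4 - 14*a^3 + 66*a^2 - 105*a + 18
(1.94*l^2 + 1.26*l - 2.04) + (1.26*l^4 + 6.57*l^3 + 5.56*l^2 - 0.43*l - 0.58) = 1.26*l^4 + 6.57*l^3 + 7.5*l^2 + 0.83*l - 2.62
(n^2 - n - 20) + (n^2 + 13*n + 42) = 2*n^2 + 12*n + 22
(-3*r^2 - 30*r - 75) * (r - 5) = -3*r^3 - 15*r^2 + 75*r + 375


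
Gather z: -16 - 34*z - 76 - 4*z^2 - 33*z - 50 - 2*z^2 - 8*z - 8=-6*z^2 - 75*z - 150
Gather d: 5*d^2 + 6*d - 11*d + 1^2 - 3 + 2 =5*d^2 - 5*d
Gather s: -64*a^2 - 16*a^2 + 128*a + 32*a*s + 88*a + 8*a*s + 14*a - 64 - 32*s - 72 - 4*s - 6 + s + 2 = -80*a^2 + 230*a + s*(40*a - 35) - 140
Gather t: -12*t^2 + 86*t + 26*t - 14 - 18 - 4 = -12*t^2 + 112*t - 36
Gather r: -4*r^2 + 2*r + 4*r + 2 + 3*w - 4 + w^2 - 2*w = -4*r^2 + 6*r + w^2 + w - 2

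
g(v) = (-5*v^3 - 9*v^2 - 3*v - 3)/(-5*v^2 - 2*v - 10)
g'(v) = (10*v + 2)*(-5*v^3 - 9*v^2 - 3*v - 3)/(-5*v^2 - 2*v - 10)^2 + (-15*v^2 - 18*v - 3)/(-5*v^2 - 2*v - 10)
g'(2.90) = 1.20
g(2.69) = 3.37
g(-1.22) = 0.24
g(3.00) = 3.74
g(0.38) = 0.50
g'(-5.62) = 1.03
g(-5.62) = -3.94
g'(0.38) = 0.79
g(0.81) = 0.94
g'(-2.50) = 0.97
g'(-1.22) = 0.39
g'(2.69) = 1.22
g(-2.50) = -0.73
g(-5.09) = -3.39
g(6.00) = 7.05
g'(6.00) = 1.06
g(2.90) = 3.62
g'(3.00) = 1.19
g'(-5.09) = 1.04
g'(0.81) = 1.20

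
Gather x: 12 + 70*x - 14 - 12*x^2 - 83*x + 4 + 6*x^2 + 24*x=-6*x^2 + 11*x + 2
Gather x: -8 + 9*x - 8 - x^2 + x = -x^2 + 10*x - 16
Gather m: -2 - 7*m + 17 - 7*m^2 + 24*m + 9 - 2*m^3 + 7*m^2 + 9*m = -2*m^3 + 26*m + 24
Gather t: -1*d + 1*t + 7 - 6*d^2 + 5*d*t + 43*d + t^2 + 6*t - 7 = -6*d^2 + 42*d + t^2 + t*(5*d + 7)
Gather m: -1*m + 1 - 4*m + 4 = 5 - 5*m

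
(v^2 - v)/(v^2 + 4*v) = (v - 1)/(v + 4)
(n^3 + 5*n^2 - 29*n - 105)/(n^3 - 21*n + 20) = (n^3 + 5*n^2 - 29*n - 105)/(n^3 - 21*n + 20)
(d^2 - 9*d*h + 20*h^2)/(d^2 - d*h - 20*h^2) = (d - 4*h)/(d + 4*h)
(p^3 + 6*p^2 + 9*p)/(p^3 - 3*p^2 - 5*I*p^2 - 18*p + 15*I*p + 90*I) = p*(p + 3)/(p^2 - p*(6 + 5*I) + 30*I)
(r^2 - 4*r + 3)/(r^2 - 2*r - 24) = (-r^2 + 4*r - 3)/(-r^2 + 2*r + 24)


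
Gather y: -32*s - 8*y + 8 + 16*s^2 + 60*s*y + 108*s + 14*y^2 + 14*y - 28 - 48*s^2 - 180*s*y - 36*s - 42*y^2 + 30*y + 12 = -32*s^2 + 40*s - 28*y^2 + y*(36 - 120*s) - 8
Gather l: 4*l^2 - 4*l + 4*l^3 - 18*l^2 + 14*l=4*l^3 - 14*l^2 + 10*l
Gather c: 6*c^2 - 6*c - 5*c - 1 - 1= 6*c^2 - 11*c - 2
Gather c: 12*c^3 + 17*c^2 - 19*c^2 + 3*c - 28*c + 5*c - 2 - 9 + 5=12*c^3 - 2*c^2 - 20*c - 6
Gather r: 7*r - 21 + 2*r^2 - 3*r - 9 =2*r^2 + 4*r - 30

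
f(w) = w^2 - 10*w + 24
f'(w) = 2*w - 10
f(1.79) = 9.30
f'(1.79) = -6.42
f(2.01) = 7.94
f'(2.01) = -5.98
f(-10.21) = 230.34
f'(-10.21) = -30.42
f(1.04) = 14.68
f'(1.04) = -7.92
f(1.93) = 8.42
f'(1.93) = -6.14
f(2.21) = 6.78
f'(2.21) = -5.58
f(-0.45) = 28.70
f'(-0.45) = -10.90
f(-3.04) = 63.64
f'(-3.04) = -16.08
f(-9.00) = 195.00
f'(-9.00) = -28.00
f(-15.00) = 399.00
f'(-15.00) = -40.00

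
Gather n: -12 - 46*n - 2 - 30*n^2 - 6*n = -30*n^2 - 52*n - 14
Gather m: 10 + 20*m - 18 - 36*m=-16*m - 8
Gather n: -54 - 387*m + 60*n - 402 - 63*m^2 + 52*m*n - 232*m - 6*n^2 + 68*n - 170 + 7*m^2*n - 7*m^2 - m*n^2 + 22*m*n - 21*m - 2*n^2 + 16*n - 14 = -70*m^2 - 640*m + n^2*(-m - 8) + n*(7*m^2 + 74*m + 144) - 640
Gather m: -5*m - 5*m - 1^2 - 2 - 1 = -10*m - 4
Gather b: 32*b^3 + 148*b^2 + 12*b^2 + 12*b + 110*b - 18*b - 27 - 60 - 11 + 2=32*b^3 + 160*b^2 + 104*b - 96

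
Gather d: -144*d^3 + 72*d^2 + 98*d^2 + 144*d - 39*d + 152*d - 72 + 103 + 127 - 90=-144*d^3 + 170*d^2 + 257*d + 68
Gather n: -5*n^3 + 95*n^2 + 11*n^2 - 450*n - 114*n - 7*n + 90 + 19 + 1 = -5*n^3 + 106*n^2 - 571*n + 110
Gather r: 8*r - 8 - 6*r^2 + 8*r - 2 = -6*r^2 + 16*r - 10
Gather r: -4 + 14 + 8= 18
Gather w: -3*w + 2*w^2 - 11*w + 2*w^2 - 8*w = 4*w^2 - 22*w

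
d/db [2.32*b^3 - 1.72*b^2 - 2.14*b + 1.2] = 6.96*b^2 - 3.44*b - 2.14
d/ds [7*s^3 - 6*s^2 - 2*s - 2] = 21*s^2 - 12*s - 2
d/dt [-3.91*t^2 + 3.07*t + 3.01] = 3.07 - 7.82*t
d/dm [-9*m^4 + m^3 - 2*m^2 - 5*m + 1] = -36*m^3 + 3*m^2 - 4*m - 5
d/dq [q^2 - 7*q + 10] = 2*q - 7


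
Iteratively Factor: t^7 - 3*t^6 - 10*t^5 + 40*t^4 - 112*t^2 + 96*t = (t + 2)*(t^6 - 5*t^5 + 40*t^3 - 80*t^2 + 48*t) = (t - 2)*(t + 2)*(t^5 - 3*t^4 - 6*t^3 + 28*t^2 - 24*t) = (t - 2)*(t + 2)*(t + 3)*(t^4 - 6*t^3 + 12*t^2 - 8*t) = (t - 2)^2*(t + 2)*(t + 3)*(t^3 - 4*t^2 + 4*t) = t*(t - 2)^2*(t + 2)*(t + 3)*(t^2 - 4*t + 4) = t*(t - 2)^3*(t + 2)*(t + 3)*(t - 2)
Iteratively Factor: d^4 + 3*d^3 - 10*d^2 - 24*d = (d)*(d^3 + 3*d^2 - 10*d - 24) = d*(d + 2)*(d^2 + d - 12) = d*(d - 3)*(d + 2)*(d + 4)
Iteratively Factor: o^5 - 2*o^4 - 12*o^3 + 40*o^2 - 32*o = (o + 4)*(o^4 - 6*o^3 + 12*o^2 - 8*o) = (o - 2)*(o + 4)*(o^3 - 4*o^2 + 4*o) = o*(o - 2)*(o + 4)*(o^2 - 4*o + 4) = o*(o - 2)^2*(o + 4)*(o - 2)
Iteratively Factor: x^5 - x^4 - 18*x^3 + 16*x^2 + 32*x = (x)*(x^4 - x^3 - 18*x^2 + 16*x + 32) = x*(x - 2)*(x^3 + x^2 - 16*x - 16) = x*(x - 2)*(x + 4)*(x^2 - 3*x - 4) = x*(x - 2)*(x + 1)*(x + 4)*(x - 4)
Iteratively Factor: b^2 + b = (b)*(b + 1)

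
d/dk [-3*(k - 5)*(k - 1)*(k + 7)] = -9*k^2 - 6*k + 111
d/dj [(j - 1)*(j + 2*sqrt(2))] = 2*j - 1 + 2*sqrt(2)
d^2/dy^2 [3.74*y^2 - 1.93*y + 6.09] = 7.48000000000000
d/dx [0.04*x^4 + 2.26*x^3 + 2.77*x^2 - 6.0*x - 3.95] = 0.16*x^3 + 6.78*x^2 + 5.54*x - 6.0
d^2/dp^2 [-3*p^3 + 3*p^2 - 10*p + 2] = 6 - 18*p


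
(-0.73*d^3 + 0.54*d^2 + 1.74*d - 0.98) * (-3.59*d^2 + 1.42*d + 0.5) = 2.6207*d^5 - 2.9752*d^4 - 5.8448*d^3 + 6.259*d^2 - 0.5216*d - 0.49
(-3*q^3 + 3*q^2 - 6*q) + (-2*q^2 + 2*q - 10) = -3*q^3 + q^2 - 4*q - 10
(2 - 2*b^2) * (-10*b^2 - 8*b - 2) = 20*b^4 + 16*b^3 - 16*b^2 - 16*b - 4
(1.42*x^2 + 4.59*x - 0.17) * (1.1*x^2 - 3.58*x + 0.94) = 1.562*x^4 - 0.0345999999999993*x^3 - 15.2844*x^2 + 4.9232*x - 0.1598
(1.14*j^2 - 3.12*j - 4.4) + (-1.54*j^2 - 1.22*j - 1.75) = -0.4*j^2 - 4.34*j - 6.15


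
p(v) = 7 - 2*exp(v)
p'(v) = -2*exp(v)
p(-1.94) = 6.71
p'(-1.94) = -0.29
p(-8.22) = 7.00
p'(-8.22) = -0.00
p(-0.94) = 6.22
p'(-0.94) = -0.78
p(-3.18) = 6.92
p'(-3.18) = -0.08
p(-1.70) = 6.63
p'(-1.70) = -0.37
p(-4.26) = 6.97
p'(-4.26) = -0.03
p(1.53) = -2.24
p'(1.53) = -9.24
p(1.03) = 1.40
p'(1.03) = -5.60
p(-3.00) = 6.90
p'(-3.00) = -0.10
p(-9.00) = 7.00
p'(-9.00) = 0.00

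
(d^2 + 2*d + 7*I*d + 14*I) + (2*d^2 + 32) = 3*d^2 + 2*d + 7*I*d + 32 + 14*I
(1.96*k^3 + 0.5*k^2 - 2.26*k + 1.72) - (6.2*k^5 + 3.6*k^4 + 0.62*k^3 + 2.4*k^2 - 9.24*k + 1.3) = -6.2*k^5 - 3.6*k^4 + 1.34*k^3 - 1.9*k^2 + 6.98*k + 0.42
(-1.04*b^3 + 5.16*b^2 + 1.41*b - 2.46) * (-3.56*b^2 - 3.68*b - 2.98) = 3.7024*b^5 - 14.5424*b^4 - 20.9092*b^3 - 11.808*b^2 + 4.851*b + 7.3308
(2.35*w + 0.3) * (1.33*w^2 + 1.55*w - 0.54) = 3.1255*w^3 + 4.0415*w^2 - 0.804*w - 0.162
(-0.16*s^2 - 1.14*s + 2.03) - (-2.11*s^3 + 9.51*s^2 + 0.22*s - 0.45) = 2.11*s^3 - 9.67*s^2 - 1.36*s + 2.48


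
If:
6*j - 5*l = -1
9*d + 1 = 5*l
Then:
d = 5*l/9 - 1/9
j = 5*l/6 - 1/6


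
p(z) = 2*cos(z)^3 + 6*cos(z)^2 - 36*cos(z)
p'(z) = -6*sin(z)*cos(z)^2 - 12*sin(z)*cos(z) + 36*sin(z)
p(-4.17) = 19.91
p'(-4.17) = 34.77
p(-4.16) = 20.25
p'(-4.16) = 34.60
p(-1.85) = 10.34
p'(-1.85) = -37.35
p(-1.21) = -11.87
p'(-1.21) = -29.02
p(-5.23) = -16.10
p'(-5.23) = 24.85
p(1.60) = 1.06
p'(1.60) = 36.33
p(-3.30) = 39.47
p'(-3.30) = 6.63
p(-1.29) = -9.47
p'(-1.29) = -30.95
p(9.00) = 36.27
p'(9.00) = 17.29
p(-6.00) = -27.26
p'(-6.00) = 5.29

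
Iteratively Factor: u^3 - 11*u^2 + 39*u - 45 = (u - 5)*(u^2 - 6*u + 9) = (u - 5)*(u - 3)*(u - 3)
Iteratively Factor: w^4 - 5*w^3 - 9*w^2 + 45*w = (w - 5)*(w^3 - 9*w) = (w - 5)*(w + 3)*(w^2 - 3*w) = (w - 5)*(w - 3)*(w + 3)*(w)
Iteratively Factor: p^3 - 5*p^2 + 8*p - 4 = (p - 2)*(p^2 - 3*p + 2) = (p - 2)^2*(p - 1)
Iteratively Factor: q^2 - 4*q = (q)*(q - 4)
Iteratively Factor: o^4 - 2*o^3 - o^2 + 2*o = (o - 2)*(o^3 - o) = (o - 2)*(o - 1)*(o^2 + o) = (o - 2)*(o - 1)*(o + 1)*(o)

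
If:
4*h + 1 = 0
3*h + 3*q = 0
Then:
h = -1/4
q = 1/4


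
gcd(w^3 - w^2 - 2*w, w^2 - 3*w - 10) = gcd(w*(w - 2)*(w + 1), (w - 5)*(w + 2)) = 1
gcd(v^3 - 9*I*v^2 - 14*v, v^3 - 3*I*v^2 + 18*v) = v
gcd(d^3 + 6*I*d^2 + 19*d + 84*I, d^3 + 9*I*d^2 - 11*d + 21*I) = d^2 + 10*I*d - 21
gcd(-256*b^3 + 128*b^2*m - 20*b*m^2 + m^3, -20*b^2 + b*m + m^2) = 4*b - m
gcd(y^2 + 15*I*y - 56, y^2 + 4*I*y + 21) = y + 7*I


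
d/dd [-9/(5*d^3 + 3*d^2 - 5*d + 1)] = 9*(15*d^2 + 6*d - 5)/(5*d^3 + 3*d^2 - 5*d + 1)^2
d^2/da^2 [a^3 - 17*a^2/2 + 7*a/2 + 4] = 6*a - 17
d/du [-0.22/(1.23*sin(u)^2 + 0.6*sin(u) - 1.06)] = (0.5412*sin(u) + 0.132)*cos(u)/(1.23*sin(u)^2 + 0.6*sin(u) - 1.06)^2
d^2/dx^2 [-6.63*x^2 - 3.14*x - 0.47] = -13.2600000000000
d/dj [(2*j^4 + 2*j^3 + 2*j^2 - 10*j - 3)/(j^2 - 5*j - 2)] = (4*j^5 - 28*j^4 - 36*j^3 - 12*j^2 - 2*j + 5)/(j^4 - 10*j^3 + 21*j^2 + 20*j + 4)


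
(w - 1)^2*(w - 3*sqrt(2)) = w^3 - 3*sqrt(2)*w^2 - 2*w^2 + w + 6*sqrt(2)*w - 3*sqrt(2)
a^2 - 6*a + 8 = (a - 4)*(a - 2)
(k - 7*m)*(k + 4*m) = k^2 - 3*k*m - 28*m^2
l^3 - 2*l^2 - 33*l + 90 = (l - 5)*(l - 3)*(l + 6)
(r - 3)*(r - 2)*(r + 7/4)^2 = r^4 - 3*r^3/2 - 135*r^2/16 + 91*r/16 + 147/8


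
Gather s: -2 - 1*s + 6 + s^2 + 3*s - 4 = s^2 + 2*s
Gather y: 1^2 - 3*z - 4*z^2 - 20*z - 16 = -4*z^2 - 23*z - 15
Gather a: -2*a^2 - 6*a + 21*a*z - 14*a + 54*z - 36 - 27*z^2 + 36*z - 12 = -2*a^2 + a*(21*z - 20) - 27*z^2 + 90*z - 48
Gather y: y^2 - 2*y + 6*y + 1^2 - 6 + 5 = y^2 + 4*y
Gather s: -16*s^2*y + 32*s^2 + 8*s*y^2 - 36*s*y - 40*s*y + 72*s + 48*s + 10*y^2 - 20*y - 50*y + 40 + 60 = s^2*(32 - 16*y) + s*(8*y^2 - 76*y + 120) + 10*y^2 - 70*y + 100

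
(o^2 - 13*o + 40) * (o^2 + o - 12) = o^4 - 12*o^3 + 15*o^2 + 196*o - 480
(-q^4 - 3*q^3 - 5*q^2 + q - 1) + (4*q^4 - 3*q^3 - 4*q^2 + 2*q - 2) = 3*q^4 - 6*q^3 - 9*q^2 + 3*q - 3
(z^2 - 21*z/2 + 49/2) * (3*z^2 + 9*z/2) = 3*z^4 - 27*z^3 + 105*z^2/4 + 441*z/4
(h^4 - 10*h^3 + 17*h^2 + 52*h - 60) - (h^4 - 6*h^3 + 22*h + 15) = -4*h^3 + 17*h^2 + 30*h - 75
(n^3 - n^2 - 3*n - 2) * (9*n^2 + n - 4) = 9*n^5 - 8*n^4 - 32*n^3 - 17*n^2 + 10*n + 8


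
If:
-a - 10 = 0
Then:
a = -10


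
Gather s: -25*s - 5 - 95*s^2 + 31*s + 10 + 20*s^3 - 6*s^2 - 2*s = 20*s^3 - 101*s^2 + 4*s + 5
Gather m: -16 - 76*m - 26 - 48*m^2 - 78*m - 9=-48*m^2 - 154*m - 51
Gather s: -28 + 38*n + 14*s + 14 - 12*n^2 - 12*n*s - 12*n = -12*n^2 + 26*n + s*(14 - 12*n) - 14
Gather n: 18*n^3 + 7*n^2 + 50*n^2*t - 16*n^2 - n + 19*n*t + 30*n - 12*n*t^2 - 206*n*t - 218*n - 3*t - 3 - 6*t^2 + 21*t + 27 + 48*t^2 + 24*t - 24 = 18*n^3 + n^2*(50*t - 9) + n*(-12*t^2 - 187*t - 189) + 42*t^2 + 42*t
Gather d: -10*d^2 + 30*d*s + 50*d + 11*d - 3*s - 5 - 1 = -10*d^2 + d*(30*s + 61) - 3*s - 6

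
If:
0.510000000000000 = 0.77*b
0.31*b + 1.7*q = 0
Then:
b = 0.66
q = -0.12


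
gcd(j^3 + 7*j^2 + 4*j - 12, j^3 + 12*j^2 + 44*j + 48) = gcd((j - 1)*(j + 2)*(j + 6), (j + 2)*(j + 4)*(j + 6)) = j^2 + 8*j + 12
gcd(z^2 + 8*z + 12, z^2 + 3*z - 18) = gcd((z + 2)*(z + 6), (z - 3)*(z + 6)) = z + 6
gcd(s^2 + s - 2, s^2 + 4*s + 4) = s + 2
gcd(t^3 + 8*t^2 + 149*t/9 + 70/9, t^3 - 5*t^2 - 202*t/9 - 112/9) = t^2 + 3*t + 14/9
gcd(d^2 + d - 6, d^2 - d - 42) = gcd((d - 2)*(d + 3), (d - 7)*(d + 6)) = 1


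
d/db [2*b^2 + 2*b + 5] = 4*b + 2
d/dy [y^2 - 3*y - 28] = 2*y - 3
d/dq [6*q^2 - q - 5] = 12*q - 1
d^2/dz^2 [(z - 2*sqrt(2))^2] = 2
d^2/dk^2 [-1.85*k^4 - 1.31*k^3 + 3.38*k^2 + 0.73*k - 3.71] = -22.2*k^2 - 7.86*k + 6.76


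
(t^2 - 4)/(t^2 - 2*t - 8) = (t - 2)/(t - 4)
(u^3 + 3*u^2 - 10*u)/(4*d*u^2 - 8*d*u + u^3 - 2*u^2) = (u + 5)/(4*d + u)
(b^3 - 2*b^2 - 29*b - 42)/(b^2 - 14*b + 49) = (b^2 + 5*b + 6)/(b - 7)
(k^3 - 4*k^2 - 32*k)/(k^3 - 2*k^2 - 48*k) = (k + 4)/(k + 6)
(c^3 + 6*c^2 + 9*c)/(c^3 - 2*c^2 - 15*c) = (c + 3)/(c - 5)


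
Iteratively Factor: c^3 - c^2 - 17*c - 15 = (c + 1)*(c^2 - 2*c - 15) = (c + 1)*(c + 3)*(c - 5)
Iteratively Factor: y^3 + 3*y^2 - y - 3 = (y - 1)*(y^2 + 4*y + 3) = (y - 1)*(y + 3)*(y + 1)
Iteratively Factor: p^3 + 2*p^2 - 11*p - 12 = (p + 4)*(p^2 - 2*p - 3) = (p - 3)*(p + 4)*(p + 1)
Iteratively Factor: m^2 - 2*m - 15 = (m + 3)*(m - 5)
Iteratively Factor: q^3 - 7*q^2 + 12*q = (q - 3)*(q^2 - 4*q) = (q - 4)*(q - 3)*(q)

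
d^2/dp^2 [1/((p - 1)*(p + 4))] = 2*((p - 1)^2 + (p - 1)*(p + 4) + (p + 4)^2)/((p - 1)^3*(p + 4)^3)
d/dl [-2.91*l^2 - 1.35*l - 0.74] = -5.82*l - 1.35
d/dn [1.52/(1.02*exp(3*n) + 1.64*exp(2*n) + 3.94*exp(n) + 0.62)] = (-4.6512*exp(2*n) - 4.9856*exp(n) - 5.9888)*exp(n)/(1.02*exp(3*n) + 1.64*exp(2*n) + 3.94*exp(n) + 0.62)^2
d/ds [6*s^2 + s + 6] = 12*s + 1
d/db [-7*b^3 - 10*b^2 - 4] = b*(-21*b - 20)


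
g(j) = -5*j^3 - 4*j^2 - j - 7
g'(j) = -15*j^2 - 8*j - 1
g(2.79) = -149.51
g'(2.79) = -140.08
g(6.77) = -1748.55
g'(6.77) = -742.65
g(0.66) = -10.84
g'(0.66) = -12.81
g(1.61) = -39.84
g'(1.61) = -52.76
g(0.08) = -7.11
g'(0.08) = -1.74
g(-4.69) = 425.51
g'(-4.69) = -293.42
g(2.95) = -173.12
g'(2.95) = -155.14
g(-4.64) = 411.01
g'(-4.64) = -286.82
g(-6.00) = 935.00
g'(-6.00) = -493.00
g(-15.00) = 15983.00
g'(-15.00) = -3256.00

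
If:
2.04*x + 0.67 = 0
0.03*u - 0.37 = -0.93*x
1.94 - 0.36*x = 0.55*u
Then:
No Solution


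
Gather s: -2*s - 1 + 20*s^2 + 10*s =20*s^2 + 8*s - 1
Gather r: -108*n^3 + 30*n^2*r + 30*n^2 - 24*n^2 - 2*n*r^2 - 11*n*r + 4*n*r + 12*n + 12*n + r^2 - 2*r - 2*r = -108*n^3 + 6*n^2 + 24*n + r^2*(1 - 2*n) + r*(30*n^2 - 7*n - 4)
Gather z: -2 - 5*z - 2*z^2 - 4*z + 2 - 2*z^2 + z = -4*z^2 - 8*z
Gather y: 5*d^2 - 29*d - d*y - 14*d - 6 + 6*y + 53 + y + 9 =5*d^2 - 43*d + y*(7 - d) + 56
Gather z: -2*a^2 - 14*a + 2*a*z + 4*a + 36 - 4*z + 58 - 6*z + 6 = -2*a^2 - 10*a + z*(2*a - 10) + 100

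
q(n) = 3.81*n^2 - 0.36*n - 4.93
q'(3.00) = 22.50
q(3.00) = 28.28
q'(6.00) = 45.36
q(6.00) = 130.07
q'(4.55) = 34.31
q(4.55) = 72.31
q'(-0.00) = -0.36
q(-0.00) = -4.93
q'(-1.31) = -10.34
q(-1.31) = 2.08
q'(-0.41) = -3.48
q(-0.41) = -4.14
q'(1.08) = 7.87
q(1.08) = -0.87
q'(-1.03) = -8.21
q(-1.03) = -0.52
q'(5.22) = 39.42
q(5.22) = 97.01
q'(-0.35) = -3.03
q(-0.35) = -4.34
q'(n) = 7.62*n - 0.36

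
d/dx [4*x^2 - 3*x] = 8*x - 3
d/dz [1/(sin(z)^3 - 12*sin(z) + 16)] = -3*(sin(z) + 2)*cos(z)/((sin(z) - 2)^3*(sin(z) + 4)^2)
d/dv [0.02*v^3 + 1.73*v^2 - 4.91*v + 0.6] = 0.06*v^2 + 3.46*v - 4.91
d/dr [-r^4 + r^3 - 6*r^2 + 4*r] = -4*r^3 + 3*r^2 - 12*r + 4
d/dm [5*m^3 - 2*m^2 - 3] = m*(15*m - 4)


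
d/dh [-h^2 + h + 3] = 1 - 2*h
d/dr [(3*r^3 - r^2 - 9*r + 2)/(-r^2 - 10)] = 3*(-r^4 - 33*r^2 + 8*r + 30)/(r^4 + 20*r^2 + 100)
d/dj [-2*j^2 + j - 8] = 1 - 4*j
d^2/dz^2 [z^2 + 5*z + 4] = 2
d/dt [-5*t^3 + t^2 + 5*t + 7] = -15*t^2 + 2*t + 5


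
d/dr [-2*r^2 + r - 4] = 1 - 4*r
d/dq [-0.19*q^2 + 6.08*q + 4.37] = 6.08 - 0.38*q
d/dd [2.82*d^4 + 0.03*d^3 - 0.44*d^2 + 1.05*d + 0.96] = 11.28*d^3 + 0.09*d^2 - 0.88*d + 1.05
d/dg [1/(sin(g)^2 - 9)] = -2*sin(g)*cos(g)/(sin(g)^2 - 9)^2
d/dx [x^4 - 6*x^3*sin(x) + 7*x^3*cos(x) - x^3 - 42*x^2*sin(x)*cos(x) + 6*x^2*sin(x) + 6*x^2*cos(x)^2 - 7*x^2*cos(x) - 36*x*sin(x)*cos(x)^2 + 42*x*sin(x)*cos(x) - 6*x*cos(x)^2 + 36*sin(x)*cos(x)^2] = -7*x^3*sin(x) - 6*x^3*cos(x) + 4*x^3 - 11*x^2*sin(x) - 6*x^2*sin(2*x) + 27*x^2*cos(x) - 42*x^2*cos(2*x) - 3*x^2 + 12*x*sin(x) - 36*x*sin(2*x) - 23*x*cos(x) + 48*x*cos(2*x) - 27*x*cos(3*x) + 6*x + 27*sin(x) + 21*sin(2*x) - 9*sin(3*x) - 27*cos(x) - 3*cos(2*x) + 27*cos(3*x) + 36*sqrt(2)*cos(x + pi/4) - 3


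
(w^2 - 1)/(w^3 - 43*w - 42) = (w - 1)/(w^2 - w - 42)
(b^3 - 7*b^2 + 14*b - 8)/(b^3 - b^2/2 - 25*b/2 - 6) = 2*(b^2 - 3*b + 2)/(2*b^2 + 7*b + 3)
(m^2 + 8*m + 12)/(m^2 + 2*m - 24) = (m + 2)/(m - 4)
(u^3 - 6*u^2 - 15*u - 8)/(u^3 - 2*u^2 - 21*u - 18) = (u^2 - 7*u - 8)/(u^2 - 3*u - 18)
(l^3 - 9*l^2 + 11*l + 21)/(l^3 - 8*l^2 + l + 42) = (l + 1)/(l + 2)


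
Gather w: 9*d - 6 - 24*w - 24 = 9*d - 24*w - 30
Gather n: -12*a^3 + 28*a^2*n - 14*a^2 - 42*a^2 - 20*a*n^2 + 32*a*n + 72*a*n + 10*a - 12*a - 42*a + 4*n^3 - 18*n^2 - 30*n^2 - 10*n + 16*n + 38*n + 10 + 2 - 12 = -12*a^3 - 56*a^2 - 44*a + 4*n^3 + n^2*(-20*a - 48) + n*(28*a^2 + 104*a + 44)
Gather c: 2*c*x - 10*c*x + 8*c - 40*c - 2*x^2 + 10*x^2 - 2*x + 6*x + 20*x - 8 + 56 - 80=c*(-8*x - 32) + 8*x^2 + 24*x - 32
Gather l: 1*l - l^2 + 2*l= -l^2 + 3*l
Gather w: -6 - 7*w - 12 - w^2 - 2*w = -w^2 - 9*w - 18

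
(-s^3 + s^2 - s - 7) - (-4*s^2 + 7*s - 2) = -s^3 + 5*s^2 - 8*s - 5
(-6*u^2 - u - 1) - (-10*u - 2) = -6*u^2 + 9*u + 1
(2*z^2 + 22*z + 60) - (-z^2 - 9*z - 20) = 3*z^2 + 31*z + 80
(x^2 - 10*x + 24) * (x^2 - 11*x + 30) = x^4 - 21*x^3 + 164*x^2 - 564*x + 720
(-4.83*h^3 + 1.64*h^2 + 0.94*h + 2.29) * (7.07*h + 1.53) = -34.1481*h^4 + 4.2049*h^3 + 9.155*h^2 + 17.6285*h + 3.5037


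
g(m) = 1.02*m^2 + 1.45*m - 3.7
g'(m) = 2.04*m + 1.45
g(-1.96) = -2.62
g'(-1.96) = -2.55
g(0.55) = -2.59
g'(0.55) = 2.57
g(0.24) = -3.29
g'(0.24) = 1.94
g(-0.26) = -4.01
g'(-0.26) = 0.92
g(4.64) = 24.99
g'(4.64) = 10.92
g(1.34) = 0.07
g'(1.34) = 4.18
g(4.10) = 19.39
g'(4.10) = 9.81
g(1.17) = -0.61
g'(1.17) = 3.84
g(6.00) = 41.72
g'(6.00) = 13.69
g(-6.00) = 24.32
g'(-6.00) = -10.79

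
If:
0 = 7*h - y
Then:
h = y/7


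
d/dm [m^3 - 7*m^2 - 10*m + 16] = 3*m^2 - 14*m - 10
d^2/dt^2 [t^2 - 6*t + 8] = 2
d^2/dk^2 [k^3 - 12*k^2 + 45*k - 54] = 6*k - 24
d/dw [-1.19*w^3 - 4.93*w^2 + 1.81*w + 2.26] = -3.57*w^2 - 9.86*w + 1.81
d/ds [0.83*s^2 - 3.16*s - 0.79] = 1.66*s - 3.16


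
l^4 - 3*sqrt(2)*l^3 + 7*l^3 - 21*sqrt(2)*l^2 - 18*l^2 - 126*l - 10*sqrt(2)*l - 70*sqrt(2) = (l + 7)*(l - 5*sqrt(2))*(l + sqrt(2))^2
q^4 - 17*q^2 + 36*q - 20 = (q - 2)^2*(q - 1)*(q + 5)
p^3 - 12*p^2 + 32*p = p*(p - 8)*(p - 4)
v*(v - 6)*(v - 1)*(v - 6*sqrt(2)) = v^4 - 6*sqrt(2)*v^3 - 7*v^3 + 6*v^2 + 42*sqrt(2)*v^2 - 36*sqrt(2)*v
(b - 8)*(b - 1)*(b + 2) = b^3 - 7*b^2 - 10*b + 16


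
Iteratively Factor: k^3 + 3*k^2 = (k)*(k^2 + 3*k) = k^2*(k + 3)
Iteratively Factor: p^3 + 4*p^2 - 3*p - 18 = (p + 3)*(p^2 + p - 6) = (p - 2)*(p + 3)*(p + 3)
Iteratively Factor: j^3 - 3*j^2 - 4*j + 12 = (j - 3)*(j^2 - 4) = (j - 3)*(j - 2)*(j + 2)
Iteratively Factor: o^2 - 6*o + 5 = (o - 1)*(o - 5)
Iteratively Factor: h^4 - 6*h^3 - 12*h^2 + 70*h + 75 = (h - 5)*(h^3 - h^2 - 17*h - 15) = (h - 5)*(h + 3)*(h^2 - 4*h - 5) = (h - 5)*(h + 1)*(h + 3)*(h - 5)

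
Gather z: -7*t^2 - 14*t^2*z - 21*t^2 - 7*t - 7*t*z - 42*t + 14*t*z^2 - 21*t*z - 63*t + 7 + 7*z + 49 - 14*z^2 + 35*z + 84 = -28*t^2 - 112*t + z^2*(14*t - 14) + z*(-14*t^2 - 28*t + 42) + 140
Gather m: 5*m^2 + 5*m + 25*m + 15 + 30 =5*m^2 + 30*m + 45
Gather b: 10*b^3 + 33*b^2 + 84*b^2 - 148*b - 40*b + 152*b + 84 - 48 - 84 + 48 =10*b^3 + 117*b^2 - 36*b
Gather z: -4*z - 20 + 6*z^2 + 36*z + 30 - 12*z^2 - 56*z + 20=-6*z^2 - 24*z + 30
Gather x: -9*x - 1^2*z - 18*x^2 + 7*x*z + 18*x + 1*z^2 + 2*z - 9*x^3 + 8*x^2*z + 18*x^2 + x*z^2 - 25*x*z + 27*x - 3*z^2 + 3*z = -9*x^3 + 8*x^2*z + x*(z^2 - 18*z + 36) - 2*z^2 + 4*z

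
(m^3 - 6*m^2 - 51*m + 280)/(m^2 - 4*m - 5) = (m^2 - m - 56)/(m + 1)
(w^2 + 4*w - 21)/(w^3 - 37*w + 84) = 1/(w - 4)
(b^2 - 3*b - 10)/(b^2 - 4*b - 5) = (b + 2)/(b + 1)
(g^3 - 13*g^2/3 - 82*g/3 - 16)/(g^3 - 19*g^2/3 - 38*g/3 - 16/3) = (g + 3)/(g + 1)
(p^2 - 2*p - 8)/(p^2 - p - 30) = (-p^2 + 2*p + 8)/(-p^2 + p + 30)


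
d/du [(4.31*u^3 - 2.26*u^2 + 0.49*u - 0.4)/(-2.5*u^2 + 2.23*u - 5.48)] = (-10.775*u^4 + 19.2226*u^3 - 74.6712*u^2 + 22.7696*u - 1.7932)/(6.25*u^4 - 11.15*u^3 + 32.3729*u^2 - 24.4408*u + 30.0304)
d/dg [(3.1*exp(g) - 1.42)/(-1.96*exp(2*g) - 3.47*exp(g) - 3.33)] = (6.076*exp(2*g) - 5.5664*exp(g) - 15.2504)*exp(g)/(3.8416*exp(4*g) + 13.6024*exp(3*g) + 25.0945*exp(2*g) + 23.1102*exp(g) + 11.0889)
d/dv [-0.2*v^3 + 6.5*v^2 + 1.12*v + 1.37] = -0.6*v^2 + 13.0*v + 1.12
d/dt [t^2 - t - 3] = 2*t - 1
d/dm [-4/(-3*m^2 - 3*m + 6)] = 4*(-2*m - 1)/(3*(m^2 + m - 2)^2)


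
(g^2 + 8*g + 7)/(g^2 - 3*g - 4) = (g + 7)/(g - 4)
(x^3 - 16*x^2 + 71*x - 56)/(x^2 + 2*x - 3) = (x^2 - 15*x + 56)/(x + 3)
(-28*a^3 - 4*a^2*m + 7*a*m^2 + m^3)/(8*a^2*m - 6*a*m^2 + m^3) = (-14*a^2 - 9*a*m - m^2)/(m*(4*a - m))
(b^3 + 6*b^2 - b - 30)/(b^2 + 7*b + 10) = (b^2 + b - 6)/(b + 2)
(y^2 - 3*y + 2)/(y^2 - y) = (y - 2)/y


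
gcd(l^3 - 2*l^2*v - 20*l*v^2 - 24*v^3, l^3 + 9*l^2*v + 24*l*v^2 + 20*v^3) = l^2 + 4*l*v + 4*v^2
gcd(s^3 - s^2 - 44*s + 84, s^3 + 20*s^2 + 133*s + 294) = s + 7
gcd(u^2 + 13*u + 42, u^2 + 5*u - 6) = u + 6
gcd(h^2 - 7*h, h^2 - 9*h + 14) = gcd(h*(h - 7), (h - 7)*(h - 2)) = h - 7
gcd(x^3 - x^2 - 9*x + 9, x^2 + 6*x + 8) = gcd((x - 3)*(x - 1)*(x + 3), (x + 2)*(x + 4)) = 1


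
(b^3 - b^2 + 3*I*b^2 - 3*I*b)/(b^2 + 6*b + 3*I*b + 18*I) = b*(b - 1)/(b + 6)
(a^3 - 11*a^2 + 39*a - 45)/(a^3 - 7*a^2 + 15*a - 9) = (a - 5)/(a - 1)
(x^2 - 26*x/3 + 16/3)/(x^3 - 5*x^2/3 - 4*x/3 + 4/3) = (x - 8)/(x^2 - x - 2)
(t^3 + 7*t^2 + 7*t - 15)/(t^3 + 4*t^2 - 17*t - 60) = (t - 1)/(t - 4)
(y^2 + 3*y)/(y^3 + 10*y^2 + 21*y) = 1/(y + 7)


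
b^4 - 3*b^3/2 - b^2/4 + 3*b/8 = b*(b - 3/2)*(b - 1/2)*(b + 1/2)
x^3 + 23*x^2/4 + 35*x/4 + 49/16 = (x + 1/2)*(x + 7/4)*(x + 7/2)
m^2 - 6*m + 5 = (m - 5)*(m - 1)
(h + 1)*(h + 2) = h^2 + 3*h + 2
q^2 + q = q*(q + 1)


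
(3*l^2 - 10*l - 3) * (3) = 9*l^2 - 30*l - 9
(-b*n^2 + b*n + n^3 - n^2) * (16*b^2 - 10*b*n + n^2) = -16*b^3*n^2 + 16*b^3*n + 26*b^2*n^3 - 26*b^2*n^2 - 11*b*n^4 + 11*b*n^3 + n^5 - n^4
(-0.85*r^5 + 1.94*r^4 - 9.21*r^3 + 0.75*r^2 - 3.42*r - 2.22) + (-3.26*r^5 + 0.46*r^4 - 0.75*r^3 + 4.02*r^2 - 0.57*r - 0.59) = -4.11*r^5 + 2.4*r^4 - 9.96*r^3 + 4.77*r^2 - 3.99*r - 2.81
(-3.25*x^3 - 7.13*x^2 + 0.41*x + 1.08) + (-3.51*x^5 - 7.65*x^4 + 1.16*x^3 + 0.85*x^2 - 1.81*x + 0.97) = -3.51*x^5 - 7.65*x^4 - 2.09*x^3 - 6.28*x^2 - 1.4*x + 2.05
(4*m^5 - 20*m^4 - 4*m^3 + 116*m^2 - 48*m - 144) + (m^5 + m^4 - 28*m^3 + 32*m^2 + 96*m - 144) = 5*m^5 - 19*m^4 - 32*m^3 + 148*m^2 + 48*m - 288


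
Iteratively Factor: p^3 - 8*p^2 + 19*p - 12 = (p - 3)*(p^2 - 5*p + 4) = (p - 4)*(p - 3)*(p - 1)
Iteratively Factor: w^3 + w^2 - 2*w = (w)*(w^2 + w - 2) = w*(w + 2)*(w - 1)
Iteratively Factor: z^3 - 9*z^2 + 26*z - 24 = (z - 2)*(z^2 - 7*z + 12) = (z - 3)*(z - 2)*(z - 4)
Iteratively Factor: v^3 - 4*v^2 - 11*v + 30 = (v - 5)*(v^2 + v - 6) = (v - 5)*(v - 2)*(v + 3)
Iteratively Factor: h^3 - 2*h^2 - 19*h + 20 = (h - 5)*(h^2 + 3*h - 4) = (h - 5)*(h - 1)*(h + 4)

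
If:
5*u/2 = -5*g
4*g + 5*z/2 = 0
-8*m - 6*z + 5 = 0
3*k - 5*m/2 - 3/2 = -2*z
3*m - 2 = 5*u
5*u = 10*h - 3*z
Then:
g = 5/544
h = -37/2720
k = 1697/1632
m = 173/272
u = -5/272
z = -1/68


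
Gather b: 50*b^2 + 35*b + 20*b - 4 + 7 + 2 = 50*b^2 + 55*b + 5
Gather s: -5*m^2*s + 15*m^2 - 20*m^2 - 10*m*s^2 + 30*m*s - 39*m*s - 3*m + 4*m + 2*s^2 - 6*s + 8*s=-5*m^2 + m + s^2*(2 - 10*m) + s*(-5*m^2 - 9*m + 2)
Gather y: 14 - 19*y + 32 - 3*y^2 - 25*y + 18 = -3*y^2 - 44*y + 64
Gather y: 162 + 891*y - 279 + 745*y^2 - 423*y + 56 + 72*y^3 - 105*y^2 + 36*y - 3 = 72*y^3 + 640*y^2 + 504*y - 64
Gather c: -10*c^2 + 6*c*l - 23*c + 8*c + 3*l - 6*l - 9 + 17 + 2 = -10*c^2 + c*(6*l - 15) - 3*l + 10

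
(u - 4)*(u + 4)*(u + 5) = u^3 + 5*u^2 - 16*u - 80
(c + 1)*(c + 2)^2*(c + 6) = c^4 + 11*c^3 + 38*c^2 + 52*c + 24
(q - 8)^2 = q^2 - 16*q + 64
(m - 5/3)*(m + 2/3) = m^2 - m - 10/9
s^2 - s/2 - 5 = (s - 5/2)*(s + 2)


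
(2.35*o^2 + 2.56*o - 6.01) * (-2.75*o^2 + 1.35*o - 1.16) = -6.4625*o^4 - 3.8675*o^3 + 17.2575*o^2 - 11.0831*o + 6.9716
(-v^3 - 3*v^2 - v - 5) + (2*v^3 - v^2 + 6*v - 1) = v^3 - 4*v^2 + 5*v - 6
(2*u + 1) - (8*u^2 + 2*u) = 1 - 8*u^2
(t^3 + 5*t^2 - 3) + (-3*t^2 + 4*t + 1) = t^3 + 2*t^2 + 4*t - 2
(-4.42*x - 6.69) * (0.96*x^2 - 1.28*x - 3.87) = -4.2432*x^3 - 0.7648*x^2 + 25.6686*x + 25.8903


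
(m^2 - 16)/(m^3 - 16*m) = 1/m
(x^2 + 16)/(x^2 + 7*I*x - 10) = (x^2 + 16)/(x^2 + 7*I*x - 10)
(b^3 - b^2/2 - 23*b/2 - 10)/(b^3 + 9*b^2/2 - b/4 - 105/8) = 4*(b^2 - 3*b - 4)/(4*b^2 + 8*b - 21)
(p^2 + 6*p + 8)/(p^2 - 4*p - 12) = (p + 4)/(p - 6)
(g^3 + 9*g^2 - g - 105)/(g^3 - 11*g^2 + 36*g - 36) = (g^2 + 12*g + 35)/(g^2 - 8*g + 12)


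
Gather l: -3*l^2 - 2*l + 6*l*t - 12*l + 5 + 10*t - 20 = -3*l^2 + l*(6*t - 14) + 10*t - 15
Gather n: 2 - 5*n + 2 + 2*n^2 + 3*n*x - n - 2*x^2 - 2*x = 2*n^2 + n*(3*x - 6) - 2*x^2 - 2*x + 4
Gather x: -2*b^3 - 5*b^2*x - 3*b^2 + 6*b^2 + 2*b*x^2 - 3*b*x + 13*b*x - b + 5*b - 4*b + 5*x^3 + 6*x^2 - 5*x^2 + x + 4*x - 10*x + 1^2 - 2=-2*b^3 + 3*b^2 + 5*x^3 + x^2*(2*b + 1) + x*(-5*b^2 + 10*b - 5) - 1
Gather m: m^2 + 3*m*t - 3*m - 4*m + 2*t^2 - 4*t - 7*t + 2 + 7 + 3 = m^2 + m*(3*t - 7) + 2*t^2 - 11*t + 12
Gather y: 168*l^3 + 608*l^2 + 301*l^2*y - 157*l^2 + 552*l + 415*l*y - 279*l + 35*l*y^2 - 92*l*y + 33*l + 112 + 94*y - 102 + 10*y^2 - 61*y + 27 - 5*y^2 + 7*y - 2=168*l^3 + 451*l^2 + 306*l + y^2*(35*l + 5) + y*(301*l^2 + 323*l + 40) + 35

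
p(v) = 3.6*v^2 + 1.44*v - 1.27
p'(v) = 7.2*v + 1.44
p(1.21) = 5.74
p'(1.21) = 10.15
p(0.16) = -0.95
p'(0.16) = 2.59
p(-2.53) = 18.13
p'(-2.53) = -16.78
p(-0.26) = -1.40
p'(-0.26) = -0.43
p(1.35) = 7.24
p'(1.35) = 11.16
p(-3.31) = 33.41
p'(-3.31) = -22.39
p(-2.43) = 16.49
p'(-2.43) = -16.06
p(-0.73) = -0.40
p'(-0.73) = -3.82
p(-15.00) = 787.13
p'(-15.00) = -106.56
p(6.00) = 136.97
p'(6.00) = 44.64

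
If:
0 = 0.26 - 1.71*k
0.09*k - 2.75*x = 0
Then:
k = 0.15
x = 0.00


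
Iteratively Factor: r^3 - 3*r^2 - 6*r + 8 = (r - 1)*(r^2 - 2*r - 8) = (r - 1)*(r + 2)*(r - 4)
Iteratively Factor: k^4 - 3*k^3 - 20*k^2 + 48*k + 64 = (k + 1)*(k^3 - 4*k^2 - 16*k + 64) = (k + 1)*(k + 4)*(k^2 - 8*k + 16) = (k - 4)*(k + 1)*(k + 4)*(k - 4)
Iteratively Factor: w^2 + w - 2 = (w - 1)*(w + 2)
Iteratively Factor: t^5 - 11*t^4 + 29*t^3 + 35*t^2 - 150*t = (t - 3)*(t^4 - 8*t^3 + 5*t^2 + 50*t) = (t - 5)*(t - 3)*(t^3 - 3*t^2 - 10*t) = (t - 5)*(t - 3)*(t + 2)*(t^2 - 5*t) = t*(t - 5)*(t - 3)*(t + 2)*(t - 5)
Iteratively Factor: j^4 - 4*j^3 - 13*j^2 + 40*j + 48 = (j + 1)*(j^3 - 5*j^2 - 8*j + 48) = (j - 4)*(j + 1)*(j^2 - j - 12) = (j - 4)*(j + 1)*(j + 3)*(j - 4)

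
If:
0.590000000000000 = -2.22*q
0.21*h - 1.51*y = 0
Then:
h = 7.19047619047619*y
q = -0.27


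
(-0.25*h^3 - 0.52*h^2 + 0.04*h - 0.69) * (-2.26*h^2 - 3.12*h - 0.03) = 0.565*h^5 + 1.9552*h^4 + 1.5395*h^3 + 1.4502*h^2 + 2.1516*h + 0.0207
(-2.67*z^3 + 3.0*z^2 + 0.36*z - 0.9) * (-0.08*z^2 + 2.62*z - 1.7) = 0.2136*z^5 - 7.2354*z^4 + 12.3702*z^3 - 4.0848*z^2 - 2.97*z + 1.53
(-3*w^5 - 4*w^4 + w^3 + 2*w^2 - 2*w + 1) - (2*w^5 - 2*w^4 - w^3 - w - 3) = -5*w^5 - 2*w^4 + 2*w^3 + 2*w^2 - w + 4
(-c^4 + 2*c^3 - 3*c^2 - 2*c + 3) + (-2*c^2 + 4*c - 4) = -c^4 + 2*c^3 - 5*c^2 + 2*c - 1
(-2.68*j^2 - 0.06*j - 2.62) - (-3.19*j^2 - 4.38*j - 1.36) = 0.51*j^2 + 4.32*j - 1.26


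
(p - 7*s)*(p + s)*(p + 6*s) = p^3 - 43*p*s^2 - 42*s^3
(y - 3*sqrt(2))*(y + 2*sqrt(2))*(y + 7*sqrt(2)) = y^3 + 6*sqrt(2)*y^2 - 26*y - 84*sqrt(2)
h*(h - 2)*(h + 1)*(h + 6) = h^4 + 5*h^3 - 8*h^2 - 12*h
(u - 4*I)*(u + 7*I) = u^2 + 3*I*u + 28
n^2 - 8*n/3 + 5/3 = (n - 5/3)*(n - 1)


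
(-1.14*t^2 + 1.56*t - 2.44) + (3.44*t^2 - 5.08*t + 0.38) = 2.3*t^2 - 3.52*t - 2.06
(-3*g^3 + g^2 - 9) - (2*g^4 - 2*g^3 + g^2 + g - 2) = -2*g^4 - g^3 - g - 7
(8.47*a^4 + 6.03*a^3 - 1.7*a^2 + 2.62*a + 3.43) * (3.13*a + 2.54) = 26.5111*a^5 + 40.3877*a^4 + 9.9952*a^3 + 3.8826*a^2 + 17.3907*a + 8.7122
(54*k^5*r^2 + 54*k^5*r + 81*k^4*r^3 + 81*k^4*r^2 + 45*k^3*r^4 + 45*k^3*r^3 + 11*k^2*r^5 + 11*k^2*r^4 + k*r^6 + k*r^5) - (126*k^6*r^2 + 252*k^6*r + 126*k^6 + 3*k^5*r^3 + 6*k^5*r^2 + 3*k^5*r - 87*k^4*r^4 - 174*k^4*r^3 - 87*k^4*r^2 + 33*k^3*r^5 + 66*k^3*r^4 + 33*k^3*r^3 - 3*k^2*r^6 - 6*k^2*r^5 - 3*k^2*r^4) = -126*k^6*r^2 - 252*k^6*r - 126*k^6 - 3*k^5*r^3 + 48*k^5*r^2 + 51*k^5*r + 87*k^4*r^4 + 255*k^4*r^3 + 168*k^4*r^2 - 33*k^3*r^5 - 21*k^3*r^4 + 12*k^3*r^3 + 3*k^2*r^6 + 17*k^2*r^5 + 14*k^2*r^4 + k*r^6 + k*r^5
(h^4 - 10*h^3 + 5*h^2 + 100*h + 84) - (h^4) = -10*h^3 + 5*h^2 + 100*h + 84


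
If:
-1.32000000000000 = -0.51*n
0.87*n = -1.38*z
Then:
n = 2.59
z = -1.63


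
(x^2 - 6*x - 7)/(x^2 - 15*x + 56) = (x + 1)/(x - 8)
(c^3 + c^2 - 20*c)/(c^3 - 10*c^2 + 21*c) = (c^2 + c - 20)/(c^2 - 10*c + 21)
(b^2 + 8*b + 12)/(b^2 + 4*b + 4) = (b + 6)/(b + 2)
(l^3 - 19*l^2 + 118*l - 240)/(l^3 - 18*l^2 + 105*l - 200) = (l - 6)/(l - 5)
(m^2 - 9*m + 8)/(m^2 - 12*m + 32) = (m - 1)/(m - 4)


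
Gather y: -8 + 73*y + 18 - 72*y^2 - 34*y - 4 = -72*y^2 + 39*y + 6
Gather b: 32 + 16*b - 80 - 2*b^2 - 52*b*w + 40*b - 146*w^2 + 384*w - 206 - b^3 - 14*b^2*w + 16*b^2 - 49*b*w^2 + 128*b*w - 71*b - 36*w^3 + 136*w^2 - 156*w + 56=-b^3 + b^2*(14 - 14*w) + b*(-49*w^2 + 76*w - 15) - 36*w^3 - 10*w^2 + 228*w - 198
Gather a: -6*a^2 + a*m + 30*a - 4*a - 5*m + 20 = -6*a^2 + a*(m + 26) - 5*m + 20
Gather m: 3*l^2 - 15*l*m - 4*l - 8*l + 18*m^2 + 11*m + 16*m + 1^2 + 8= 3*l^2 - 12*l + 18*m^2 + m*(27 - 15*l) + 9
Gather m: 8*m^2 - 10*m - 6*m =8*m^2 - 16*m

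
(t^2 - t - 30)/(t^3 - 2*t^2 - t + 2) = (t^2 - t - 30)/(t^3 - 2*t^2 - t + 2)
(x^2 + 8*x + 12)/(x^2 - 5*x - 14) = (x + 6)/(x - 7)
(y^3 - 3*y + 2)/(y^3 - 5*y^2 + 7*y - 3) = (y + 2)/(y - 3)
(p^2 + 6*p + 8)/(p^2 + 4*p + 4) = (p + 4)/(p + 2)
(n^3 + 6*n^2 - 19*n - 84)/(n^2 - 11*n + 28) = (n^2 + 10*n + 21)/(n - 7)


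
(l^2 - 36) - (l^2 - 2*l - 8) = 2*l - 28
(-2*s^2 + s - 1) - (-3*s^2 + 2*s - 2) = s^2 - s + 1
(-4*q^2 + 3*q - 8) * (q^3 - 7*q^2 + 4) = -4*q^5 + 31*q^4 - 29*q^3 + 40*q^2 + 12*q - 32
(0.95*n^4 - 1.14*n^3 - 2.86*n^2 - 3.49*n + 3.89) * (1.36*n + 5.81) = 1.292*n^5 + 3.9691*n^4 - 10.513*n^3 - 21.363*n^2 - 14.9865*n + 22.6009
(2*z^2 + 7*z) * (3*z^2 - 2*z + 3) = 6*z^4 + 17*z^3 - 8*z^2 + 21*z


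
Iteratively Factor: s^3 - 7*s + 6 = (s - 2)*(s^2 + 2*s - 3) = (s - 2)*(s - 1)*(s + 3)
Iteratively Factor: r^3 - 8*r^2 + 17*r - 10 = (r - 5)*(r^2 - 3*r + 2) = (r - 5)*(r - 1)*(r - 2)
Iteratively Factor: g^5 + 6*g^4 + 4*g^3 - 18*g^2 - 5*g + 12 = (g - 1)*(g^4 + 7*g^3 + 11*g^2 - 7*g - 12) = (g - 1)*(g + 3)*(g^3 + 4*g^2 - g - 4) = (g - 1)*(g + 3)*(g + 4)*(g^2 - 1) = (g - 1)*(g + 1)*(g + 3)*(g + 4)*(g - 1)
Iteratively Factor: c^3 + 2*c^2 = (c)*(c^2 + 2*c) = c^2*(c + 2)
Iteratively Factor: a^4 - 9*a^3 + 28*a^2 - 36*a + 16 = (a - 2)*(a^3 - 7*a^2 + 14*a - 8) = (a - 2)^2*(a^2 - 5*a + 4) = (a - 2)^2*(a - 1)*(a - 4)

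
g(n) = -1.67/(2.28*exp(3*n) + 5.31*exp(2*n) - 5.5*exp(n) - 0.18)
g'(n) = -1.67*(-6.84*exp(3*n) - 10.62*exp(2*n) + 5.5*exp(n))/(2.28*exp(3*n) + 5.31*exp(2*n) - 5.5*exp(n) - 0.18)^2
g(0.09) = -0.53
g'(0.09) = 2.64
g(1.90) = -0.00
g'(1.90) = 0.01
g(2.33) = -0.00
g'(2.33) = 0.00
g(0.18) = -0.35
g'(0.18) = 1.50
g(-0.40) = 2.10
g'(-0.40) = 8.33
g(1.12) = -0.02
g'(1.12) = 0.05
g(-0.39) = 2.19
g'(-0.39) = 9.40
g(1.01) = -0.02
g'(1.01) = 0.07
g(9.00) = 0.00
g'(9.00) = 0.00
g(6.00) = 0.00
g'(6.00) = 0.00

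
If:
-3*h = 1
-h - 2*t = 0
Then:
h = -1/3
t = 1/6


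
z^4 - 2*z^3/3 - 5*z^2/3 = z^2*(z - 5/3)*(z + 1)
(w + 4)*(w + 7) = w^2 + 11*w + 28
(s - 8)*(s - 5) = s^2 - 13*s + 40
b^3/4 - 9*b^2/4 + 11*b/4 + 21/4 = (b/4 + 1/4)*(b - 7)*(b - 3)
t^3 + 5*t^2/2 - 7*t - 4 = (t - 2)*(t + 1/2)*(t + 4)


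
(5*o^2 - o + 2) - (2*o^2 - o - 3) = 3*o^2 + 5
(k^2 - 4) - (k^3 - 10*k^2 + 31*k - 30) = -k^3 + 11*k^2 - 31*k + 26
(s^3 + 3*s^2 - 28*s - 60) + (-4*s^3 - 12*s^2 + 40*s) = -3*s^3 - 9*s^2 + 12*s - 60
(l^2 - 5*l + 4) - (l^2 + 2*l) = 4 - 7*l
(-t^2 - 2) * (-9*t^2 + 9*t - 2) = 9*t^4 - 9*t^3 + 20*t^2 - 18*t + 4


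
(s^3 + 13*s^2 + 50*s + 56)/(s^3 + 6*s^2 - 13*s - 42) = (s + 4)/(s - 3)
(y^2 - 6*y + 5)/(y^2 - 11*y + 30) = (y - 1)/(y - 6)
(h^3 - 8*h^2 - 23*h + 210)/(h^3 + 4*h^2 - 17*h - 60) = (h^2 - 13*h + 42)/(h^2 - h - 12)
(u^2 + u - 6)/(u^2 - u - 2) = (u + 3)/(u + 1)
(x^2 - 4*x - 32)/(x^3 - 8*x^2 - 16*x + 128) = 1/(x - 4)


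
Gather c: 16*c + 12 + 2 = 16*c + 14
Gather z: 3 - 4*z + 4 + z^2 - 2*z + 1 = z^2 - 6*z + 8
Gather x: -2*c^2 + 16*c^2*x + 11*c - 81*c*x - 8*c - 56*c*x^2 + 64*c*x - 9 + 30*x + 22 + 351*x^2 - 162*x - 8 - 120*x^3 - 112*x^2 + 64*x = -2*c^2 + 3*c - 120*x^3 + x^2*(239 - 56*c) + x*(16*c^2 - 17*c - 68) + 5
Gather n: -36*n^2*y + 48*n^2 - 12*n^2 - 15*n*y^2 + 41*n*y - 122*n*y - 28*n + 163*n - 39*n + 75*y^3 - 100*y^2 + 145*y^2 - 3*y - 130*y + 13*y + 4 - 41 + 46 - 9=n^2*(36 - 36*y) + n*(-15*y^2 - 81*y + 96) + 75*y^3 + 45*y^2 - 120*y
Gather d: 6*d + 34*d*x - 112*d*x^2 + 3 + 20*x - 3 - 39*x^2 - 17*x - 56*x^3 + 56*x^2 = d*(-112*x^2 + 34*x + 6) - 56*x^3 + 17*x^2 + 3*x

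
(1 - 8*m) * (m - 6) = -8*m^2 + 49*m - 6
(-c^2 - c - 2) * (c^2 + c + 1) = -c^4 - 2*c^3 - 4*c^2 - 3*c - 2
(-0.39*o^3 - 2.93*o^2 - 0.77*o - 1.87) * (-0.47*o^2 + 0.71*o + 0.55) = 0.1833*o^5 + 1.1002*o^4 - 1.9329*o^3 - 1.2793*o^2 - 1.7512*o - 1.0285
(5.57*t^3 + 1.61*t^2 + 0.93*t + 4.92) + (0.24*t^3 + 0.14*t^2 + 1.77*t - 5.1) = 5.81*t^3 + 1.75*t^2 + 2.7*t - 0.18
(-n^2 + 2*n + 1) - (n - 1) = -n^2 + n + 2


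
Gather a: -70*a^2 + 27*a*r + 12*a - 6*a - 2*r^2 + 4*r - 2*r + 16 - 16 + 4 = -70*a^2 + a*(27*r + 6) - 2*r^2 + 2*r + 4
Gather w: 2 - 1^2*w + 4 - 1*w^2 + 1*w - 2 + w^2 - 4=0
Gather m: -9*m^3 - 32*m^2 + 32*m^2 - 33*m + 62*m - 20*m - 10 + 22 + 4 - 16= -9*m^3 + 9*m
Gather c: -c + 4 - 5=-c - 1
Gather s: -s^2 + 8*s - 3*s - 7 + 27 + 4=-s^2 + 5*s + 24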